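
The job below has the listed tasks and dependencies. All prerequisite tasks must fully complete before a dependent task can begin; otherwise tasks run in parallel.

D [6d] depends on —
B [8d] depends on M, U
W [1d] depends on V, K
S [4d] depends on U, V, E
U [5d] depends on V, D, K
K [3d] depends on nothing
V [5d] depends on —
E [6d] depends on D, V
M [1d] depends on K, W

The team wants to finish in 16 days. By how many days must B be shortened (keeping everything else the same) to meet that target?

Current finish: 19 days; target: 16.
B is on every critical path, so each day cut from B cuts the finish by one (this holds down to a finish of 16).
Need 19 − 16 = 3 days off B → B becomes 5 days, finish becomes 16.

3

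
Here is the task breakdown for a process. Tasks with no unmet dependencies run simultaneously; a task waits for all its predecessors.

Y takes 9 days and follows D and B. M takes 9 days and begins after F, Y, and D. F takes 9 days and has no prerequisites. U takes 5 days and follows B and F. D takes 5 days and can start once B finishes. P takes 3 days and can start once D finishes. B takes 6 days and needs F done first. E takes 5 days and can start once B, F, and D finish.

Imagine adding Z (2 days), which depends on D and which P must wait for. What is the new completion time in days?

Originally the plan takes 38 days.
With Z inserted, P now waits for max(D, Z).
New critical path: F→B→D→Y→M = 9+6+5+9+9 = 38 ⇒ 38 days.

38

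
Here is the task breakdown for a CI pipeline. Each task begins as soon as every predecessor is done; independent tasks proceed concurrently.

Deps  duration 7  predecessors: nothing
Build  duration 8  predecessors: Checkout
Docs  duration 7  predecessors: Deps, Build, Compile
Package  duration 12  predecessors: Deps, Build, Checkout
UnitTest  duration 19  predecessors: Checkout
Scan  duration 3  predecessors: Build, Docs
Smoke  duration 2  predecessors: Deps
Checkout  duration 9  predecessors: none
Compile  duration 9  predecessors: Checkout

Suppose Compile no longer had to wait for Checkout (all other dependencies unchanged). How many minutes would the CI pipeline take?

29

Original critical path: Checkout→Build→Package = 9+8+12 = 29 ⇒ 29 minutes.
Without Checkout→Compile, Compile's earliest start moves from 9 to 0.
New critical path: Checkout→Build→Package = 9+8+12 = 29 ⇒ 29 minutes.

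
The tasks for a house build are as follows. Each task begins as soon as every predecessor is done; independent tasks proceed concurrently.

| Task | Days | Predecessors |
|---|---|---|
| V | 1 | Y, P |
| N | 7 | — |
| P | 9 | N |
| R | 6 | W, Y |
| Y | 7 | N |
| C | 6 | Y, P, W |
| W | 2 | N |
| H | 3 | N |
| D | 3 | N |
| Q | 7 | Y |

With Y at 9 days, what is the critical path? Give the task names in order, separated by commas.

The binding path is N→P→C = 7+9+6 = 22; finish at 22 days.
Y has 1 day of float (longest path through it is 21).
New critical path: N→Y→Q = 7+9+7 = 23 ⇒ 23 days.

N, Y, Q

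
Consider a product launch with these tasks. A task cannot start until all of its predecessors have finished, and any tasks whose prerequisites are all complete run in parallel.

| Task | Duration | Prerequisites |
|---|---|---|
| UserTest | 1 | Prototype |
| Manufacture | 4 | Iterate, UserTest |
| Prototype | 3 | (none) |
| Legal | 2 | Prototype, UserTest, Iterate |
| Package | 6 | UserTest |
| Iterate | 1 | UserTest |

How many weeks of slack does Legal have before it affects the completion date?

3

The longest chain is Prototype→UserTest→Package = 3+1+6 = 10; overall finish 10 weeks.
The longest chain containing Legal totals 7 weeks.
So Legal can slip 10 − 7 = 3 weeks.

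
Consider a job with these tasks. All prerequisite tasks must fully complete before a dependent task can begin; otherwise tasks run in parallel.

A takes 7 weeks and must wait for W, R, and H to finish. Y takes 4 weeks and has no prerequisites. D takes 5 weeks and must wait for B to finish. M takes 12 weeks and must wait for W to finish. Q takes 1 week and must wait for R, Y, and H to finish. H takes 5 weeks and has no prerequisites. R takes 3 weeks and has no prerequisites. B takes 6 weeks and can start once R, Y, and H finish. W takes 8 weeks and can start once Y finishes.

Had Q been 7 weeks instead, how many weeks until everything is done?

Baseline: Y→W→M = 4+8+12 = 24 → 24 weeks.
Q has 18 weeks of float (longest path through it is 6).
That remains the longest chain; total 24 weeks.

24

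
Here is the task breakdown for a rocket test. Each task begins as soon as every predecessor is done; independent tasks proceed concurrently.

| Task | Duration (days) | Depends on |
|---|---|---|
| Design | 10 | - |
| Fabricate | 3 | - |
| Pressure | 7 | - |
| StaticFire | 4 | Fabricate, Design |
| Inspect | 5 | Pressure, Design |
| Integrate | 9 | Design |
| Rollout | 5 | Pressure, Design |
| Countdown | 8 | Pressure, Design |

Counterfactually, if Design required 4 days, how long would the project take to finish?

15

Actual critical path: Design→Integrate = 10+9 = 19 ⇒ 19 days.
Since Design is critical, the -6 change carries straight to that chain (now 13 days).
The binding chain switches to Pressure→Countdown = 7+8 = 15; finish 15 days.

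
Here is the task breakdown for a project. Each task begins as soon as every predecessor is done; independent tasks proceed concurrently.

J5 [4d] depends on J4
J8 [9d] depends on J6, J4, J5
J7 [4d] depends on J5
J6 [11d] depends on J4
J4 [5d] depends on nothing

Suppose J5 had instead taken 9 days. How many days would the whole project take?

Critical path before the change: J4→J6→J8 = 5+11+9 = 25 giving 25 days.
J5 is off the critical path — its longest chain is 18 days, giving 7 of slack.
That remains the longest chain; total 25 days.

25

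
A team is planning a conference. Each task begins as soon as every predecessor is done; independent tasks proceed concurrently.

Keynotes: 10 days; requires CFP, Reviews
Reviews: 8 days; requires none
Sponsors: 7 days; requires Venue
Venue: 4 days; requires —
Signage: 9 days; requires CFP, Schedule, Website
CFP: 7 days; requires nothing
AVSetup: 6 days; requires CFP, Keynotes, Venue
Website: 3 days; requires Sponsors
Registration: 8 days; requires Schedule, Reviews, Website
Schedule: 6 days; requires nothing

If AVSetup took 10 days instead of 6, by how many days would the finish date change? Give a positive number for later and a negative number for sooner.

4

The binding path is Reviews→Keynotes→AVSetup = 8+10+6 = 24; finish at 24 days.
Since AVSetup is critical, the +4 change carries straight to that chain (now 28 days).
That remains the longest chain; total 28 days.
Change in finish: 28 − 24 = +4 days.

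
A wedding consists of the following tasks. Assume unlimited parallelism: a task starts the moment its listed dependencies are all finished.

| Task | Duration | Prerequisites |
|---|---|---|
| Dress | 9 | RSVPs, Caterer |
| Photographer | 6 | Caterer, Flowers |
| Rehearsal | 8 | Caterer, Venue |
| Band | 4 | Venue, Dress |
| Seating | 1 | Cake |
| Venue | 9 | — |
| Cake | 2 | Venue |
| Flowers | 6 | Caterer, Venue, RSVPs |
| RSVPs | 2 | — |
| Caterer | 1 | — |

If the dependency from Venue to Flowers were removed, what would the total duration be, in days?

With the dependency in place, Venue→Flowers→Photographer = 9+6+6 = 21 sets the finish at 21 days.
Without Venue→Flowers, Flowers's earliest start moves from 9 to 2.
After: Venue→Rehearsal = 9+8 = 17 → 17 days.

17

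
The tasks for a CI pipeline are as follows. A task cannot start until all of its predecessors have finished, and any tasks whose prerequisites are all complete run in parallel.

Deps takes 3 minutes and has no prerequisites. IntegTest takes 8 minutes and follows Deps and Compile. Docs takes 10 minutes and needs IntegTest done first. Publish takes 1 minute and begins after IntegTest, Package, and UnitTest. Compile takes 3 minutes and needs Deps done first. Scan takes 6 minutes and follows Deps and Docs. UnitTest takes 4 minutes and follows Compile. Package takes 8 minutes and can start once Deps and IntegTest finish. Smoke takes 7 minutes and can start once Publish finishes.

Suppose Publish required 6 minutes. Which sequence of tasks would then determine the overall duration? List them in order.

Deps, Compile, IntegTest, Package, Publish, Smoke

Actual critical path: Deps→Compile→IntegTest→Package→Publish→Smoke = 3+3+8+8+1+7 = 30 ⇒ 30 minutes.
Publish is on the critical path; changing it to 6 makes that path 35 minutes.
The critical path is still Deps→Compile→IntegTest→Package→Publish→Smoke; finish is now 35 minutes.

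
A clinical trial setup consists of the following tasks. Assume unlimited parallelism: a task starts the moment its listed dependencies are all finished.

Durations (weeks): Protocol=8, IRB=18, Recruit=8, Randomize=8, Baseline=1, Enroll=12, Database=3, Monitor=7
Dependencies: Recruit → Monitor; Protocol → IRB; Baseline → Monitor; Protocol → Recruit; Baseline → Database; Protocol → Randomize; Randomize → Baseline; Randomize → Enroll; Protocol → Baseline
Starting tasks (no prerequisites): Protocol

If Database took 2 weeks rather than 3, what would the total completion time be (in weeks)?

28

Actual critical path: Protocol→Randomize→Enroll = 8+8+12 = 28 ⇒ 28 weeks.
Database is off the critical path — its longest chain is 20 weeks, giving 8 of slack.
No other chain overtakes it, so the finish is 28 weeks.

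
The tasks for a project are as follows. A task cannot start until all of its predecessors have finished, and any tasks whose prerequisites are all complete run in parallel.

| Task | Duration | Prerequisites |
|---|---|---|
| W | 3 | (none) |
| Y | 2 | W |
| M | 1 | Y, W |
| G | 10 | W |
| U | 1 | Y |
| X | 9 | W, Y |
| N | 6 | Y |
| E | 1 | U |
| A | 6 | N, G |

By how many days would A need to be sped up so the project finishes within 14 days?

5

Current finish: 19 days; target: 14.
A is on every critical path, so each day cut from A cuts the finish by one (this holds down to a finish of 14).
Need 19 − 14 = 5 days off A → A becomes 1 day, finish becomes 14.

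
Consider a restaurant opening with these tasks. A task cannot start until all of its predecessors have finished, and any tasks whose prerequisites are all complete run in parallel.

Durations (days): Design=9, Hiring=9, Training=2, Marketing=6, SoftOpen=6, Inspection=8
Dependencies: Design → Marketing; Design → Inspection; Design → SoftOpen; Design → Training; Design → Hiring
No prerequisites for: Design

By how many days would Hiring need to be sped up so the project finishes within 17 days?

Current finish: 18 days; target: 17.
Hiring is on every critical path, so each day cut from Hiring cuts the finish by one (this holds down to a finish of 17).
Need 18 − 17 = 1 day off Hiring → Hiring becomes 8 days, finish becomes 17.

1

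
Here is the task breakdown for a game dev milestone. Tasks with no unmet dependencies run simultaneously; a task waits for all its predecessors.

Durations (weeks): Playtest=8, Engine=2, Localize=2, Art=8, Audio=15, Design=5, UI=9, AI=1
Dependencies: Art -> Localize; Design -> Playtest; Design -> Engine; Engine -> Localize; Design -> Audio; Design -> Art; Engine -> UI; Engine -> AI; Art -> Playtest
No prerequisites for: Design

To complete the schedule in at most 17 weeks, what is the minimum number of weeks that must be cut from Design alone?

Current finish: 21 weeks; target: 17.
Design is on every critical path, so each week cut from Design cuts the finish by one (this holds down to a finish of 17).
Need 21 − 17 = 4 weeks off Design → Design becomes 1 week, finish becomes 17.

4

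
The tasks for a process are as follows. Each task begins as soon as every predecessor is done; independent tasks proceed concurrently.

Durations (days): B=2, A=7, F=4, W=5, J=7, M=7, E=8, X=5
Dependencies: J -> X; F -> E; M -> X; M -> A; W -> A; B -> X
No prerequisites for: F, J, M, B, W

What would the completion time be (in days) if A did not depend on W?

14

With the dependency in place, M→A = 7+7 = 14 sets the finish at 14 days.
Dropping W→A doesn't change A's earliest start (7); another predecessor still binds.
After: M→A = 7+7 = 14 → 14 days.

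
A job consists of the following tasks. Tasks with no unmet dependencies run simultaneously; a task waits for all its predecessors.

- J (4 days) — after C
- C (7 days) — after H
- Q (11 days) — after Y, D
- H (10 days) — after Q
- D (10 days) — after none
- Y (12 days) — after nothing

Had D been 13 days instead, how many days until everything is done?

Actual critical path: Y→Q→H→C→J = 12+11+10+7+4 = 44 ⇒ 44 days.
D is off the critical path — its longest chain is 42 days, giving 2 of slack.
The binding chain switches to D→Q→H→C→J = 13+11+10+7+4 = 45; finish 45 days.

45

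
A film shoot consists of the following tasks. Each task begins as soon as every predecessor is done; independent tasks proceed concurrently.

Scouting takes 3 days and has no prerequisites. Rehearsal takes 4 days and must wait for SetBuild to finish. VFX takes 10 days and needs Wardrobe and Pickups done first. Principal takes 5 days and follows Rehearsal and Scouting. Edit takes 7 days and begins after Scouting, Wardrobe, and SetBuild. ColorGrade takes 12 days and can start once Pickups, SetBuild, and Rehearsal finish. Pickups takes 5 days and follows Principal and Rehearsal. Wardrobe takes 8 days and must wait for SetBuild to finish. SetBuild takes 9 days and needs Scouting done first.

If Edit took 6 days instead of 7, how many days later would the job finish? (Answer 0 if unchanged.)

0

Critical path before the change: Scouting→SetBuild→Rehearsal→Principal→Pickups→ColorGrade = 3+9+4+5+5+12 = 38 giving 38 days.
Edit has 11 days of float (longest path through it is 27).
The critical path is still Scouting→SetBuild→Rehearsal→Principal→Pickups→ColorGrade; finish is now 38 days.
Change in finish: 38 − 38 = +0 days.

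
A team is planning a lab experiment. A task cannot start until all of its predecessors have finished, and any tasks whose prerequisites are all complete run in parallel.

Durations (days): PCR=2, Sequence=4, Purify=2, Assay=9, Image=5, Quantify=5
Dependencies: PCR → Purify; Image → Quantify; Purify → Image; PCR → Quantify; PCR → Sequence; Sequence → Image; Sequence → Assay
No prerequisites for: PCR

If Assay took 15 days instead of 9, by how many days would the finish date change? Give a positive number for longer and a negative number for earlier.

Actual critical path: PCR→Sequence→Image→Quantify = 2+4+5+5 = 16 ⇒ 16 days.
Assay is off the critical path — its longest chain is 15 days, giving 1 of slack.
New critical path: PCR→Sequence→Assay = 2+4+15 = 21 ⇒ 21 days.
Change in finish: 21 − 16 = +5 days.

5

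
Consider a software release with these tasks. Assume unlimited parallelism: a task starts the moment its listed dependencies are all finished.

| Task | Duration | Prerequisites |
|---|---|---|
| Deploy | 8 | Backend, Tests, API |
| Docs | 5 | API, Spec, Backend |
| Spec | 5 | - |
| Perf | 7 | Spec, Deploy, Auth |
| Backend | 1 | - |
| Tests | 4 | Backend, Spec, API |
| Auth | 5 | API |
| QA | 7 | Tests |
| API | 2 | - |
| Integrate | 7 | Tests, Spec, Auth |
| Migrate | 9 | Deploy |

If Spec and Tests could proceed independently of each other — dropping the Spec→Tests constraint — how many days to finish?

Original critical path: Spec→Tests→Deploy→Migrate = 5+4+8+9 = 26 ⇒ 26 days.
Without Spec→Tests, Tests's earliest start moves from 5 to 2.
After: API→Tests→Deploy→Migrate = 2+4+8+9 = 23 → 23 days.

23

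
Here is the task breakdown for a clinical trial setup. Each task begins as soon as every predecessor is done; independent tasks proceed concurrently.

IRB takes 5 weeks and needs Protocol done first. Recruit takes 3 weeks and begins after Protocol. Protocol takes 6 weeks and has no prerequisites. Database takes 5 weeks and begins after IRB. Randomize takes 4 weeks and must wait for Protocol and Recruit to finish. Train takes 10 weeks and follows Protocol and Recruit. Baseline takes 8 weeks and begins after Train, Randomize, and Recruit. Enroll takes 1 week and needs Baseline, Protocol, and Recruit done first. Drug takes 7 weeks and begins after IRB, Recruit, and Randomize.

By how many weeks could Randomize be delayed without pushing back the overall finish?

Critical path: Protocol→Recruit→Train→Baseline→Enroll = 6+3+10+8+1 = 28, so the finish is 28 weeks.
Randomize finishes as early as 13 and must finish by 19.
So Randomize can slip 19 − 13 = 6 weeks.

6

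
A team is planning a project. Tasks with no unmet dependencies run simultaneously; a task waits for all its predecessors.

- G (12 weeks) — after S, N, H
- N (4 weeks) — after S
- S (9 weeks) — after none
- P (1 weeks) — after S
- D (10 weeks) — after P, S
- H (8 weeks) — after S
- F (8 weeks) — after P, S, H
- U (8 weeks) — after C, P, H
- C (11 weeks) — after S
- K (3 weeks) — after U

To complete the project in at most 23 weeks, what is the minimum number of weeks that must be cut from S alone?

Current finish: 31 weeks; target: 23.
S is on every critical path, so each week cut from S cuts the finish by one (this holds down to a finish of 23).
Need 31 − 23 = 8 weeks off S → S becomes 1 week, finish becomes 23.

8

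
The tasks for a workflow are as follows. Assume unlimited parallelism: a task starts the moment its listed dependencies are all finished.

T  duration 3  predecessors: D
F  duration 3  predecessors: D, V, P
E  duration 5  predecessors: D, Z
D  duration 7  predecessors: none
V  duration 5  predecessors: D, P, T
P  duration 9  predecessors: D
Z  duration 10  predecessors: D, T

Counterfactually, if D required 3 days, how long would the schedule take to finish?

21

As given, the longest chain is D→T→Z→E = 7+3+10+5 = 25, so the finish is 25 days.
Since D is critical, the -4 change carries straight to that chain (now 21 days).
No other chain overtakes it, so the finish is 21 days.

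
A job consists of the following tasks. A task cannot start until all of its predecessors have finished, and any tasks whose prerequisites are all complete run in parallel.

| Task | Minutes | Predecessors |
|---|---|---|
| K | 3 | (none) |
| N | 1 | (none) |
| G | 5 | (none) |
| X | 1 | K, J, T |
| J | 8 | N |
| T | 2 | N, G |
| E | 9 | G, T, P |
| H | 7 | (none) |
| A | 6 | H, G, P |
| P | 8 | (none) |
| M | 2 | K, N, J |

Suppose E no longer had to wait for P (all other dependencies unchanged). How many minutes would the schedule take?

With the dependency in place, P→E = 8+9 = 17 sets the finish at 17 minutes.
Without P→E, E's earliest start moves from 8 to 7.
After: G→T→E = 5+2+9 = 16 → 16 minutes.

16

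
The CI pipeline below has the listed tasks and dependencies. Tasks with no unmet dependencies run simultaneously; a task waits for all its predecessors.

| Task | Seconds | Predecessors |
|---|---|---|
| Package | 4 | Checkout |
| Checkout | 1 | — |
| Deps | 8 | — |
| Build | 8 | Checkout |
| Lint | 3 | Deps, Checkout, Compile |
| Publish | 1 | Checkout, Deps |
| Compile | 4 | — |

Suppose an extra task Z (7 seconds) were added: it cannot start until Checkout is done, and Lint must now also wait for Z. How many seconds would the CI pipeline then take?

11

Originally the CI pipeline takes 11 seconds.
With Z inserted, Lint now waits for max(Deps, Checkout, Compile, Z).
New critical path: Checkout→Z→Lint = 1+7+3 = 11 ⇒ 11 seconds.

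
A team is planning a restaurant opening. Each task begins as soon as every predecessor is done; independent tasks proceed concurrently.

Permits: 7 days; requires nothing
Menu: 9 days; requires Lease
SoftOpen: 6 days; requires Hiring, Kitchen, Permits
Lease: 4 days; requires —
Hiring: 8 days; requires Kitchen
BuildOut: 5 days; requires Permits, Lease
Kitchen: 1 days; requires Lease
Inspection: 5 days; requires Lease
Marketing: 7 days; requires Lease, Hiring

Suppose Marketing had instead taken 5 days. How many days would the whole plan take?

The binding path is Lease→Kitchen→Hiring→Marketing = 4+1+8+7 = 20; finish at 20 days.
Since Marketing is critical, the -2 change carries straight to that chain (now 18 days).
Now Lease→Kitchen→Hiring→SoftOpen = 4+1+8+6 = 19 is longest, so the finish becomes 19 days.

19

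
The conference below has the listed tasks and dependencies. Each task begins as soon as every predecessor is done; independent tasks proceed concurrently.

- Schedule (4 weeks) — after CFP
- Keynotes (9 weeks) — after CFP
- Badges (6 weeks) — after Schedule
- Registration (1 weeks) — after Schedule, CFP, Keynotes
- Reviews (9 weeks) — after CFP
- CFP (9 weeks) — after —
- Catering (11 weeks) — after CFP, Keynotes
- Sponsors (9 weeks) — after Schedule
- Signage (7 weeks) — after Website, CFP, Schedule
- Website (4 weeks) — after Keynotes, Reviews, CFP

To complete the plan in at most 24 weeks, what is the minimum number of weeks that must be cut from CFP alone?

Current finish: 29 weeks; target: 24.
CFP is on every critical path, so each week cut from CFP cuts the finish by one (this holds down to a finish of 21).
Need 29 − 24 = 5 weeks off CFP → CFP becomes 4 weeks, finish becomes 24.

5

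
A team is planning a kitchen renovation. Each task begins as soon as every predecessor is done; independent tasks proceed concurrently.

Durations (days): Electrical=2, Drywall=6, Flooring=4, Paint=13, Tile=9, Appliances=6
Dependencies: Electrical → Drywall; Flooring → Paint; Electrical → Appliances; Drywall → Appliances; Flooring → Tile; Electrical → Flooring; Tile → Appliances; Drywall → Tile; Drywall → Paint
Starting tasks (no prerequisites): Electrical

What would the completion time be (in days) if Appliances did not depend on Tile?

Original critical path: Electrical→Drywall→Tile→Appliances = 2+6+9+6 = 23 ⇒ 23 days.
Without Tile→Appliances, Appliances's earliest start moves from 17 to 8.
New critical path: Electrical→Drywall→Paint = 2+6+13 = 21 ⇒ 21 days.

21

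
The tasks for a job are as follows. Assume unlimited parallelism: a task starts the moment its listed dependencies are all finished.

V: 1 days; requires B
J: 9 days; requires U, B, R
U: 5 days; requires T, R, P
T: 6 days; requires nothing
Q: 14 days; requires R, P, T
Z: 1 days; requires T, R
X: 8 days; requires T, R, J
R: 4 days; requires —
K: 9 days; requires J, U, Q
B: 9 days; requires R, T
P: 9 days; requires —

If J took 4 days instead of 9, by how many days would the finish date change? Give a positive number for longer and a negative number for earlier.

-1

Baseline: T→B→J→K = 6+9+9+9 = 33 → 33 days.
J lies on that path, so at 4 days the path becomes 28 days.
The binding chain switches to P→Q→K = 9+14+9 = 32; finish 32 days.
Change in finish: 32 − 33 = -1 days.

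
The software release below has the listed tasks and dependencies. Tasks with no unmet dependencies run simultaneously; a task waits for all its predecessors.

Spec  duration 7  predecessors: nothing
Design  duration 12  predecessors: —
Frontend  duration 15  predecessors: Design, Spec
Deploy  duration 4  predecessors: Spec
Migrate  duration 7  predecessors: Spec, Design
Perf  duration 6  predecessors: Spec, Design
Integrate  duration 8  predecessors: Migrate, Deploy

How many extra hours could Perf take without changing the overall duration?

Design→Frontend = 12+15 = 27 sets the makespan at 27 hours.
The longest chain containing Perf totals 18 hours.
So Perf can slip 27 − 18 = 9 hours.

9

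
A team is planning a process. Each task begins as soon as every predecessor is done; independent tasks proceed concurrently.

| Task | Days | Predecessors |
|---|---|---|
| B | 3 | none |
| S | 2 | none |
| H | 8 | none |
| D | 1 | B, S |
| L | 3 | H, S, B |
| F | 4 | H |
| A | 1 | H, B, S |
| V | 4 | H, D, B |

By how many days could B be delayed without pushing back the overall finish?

4

Critical path: H→F = 8+4 = 12, so the finish is 12 days.
B finishes as early as 3 and must finish by 7.
So B can slip 7 − 3 = 4 days.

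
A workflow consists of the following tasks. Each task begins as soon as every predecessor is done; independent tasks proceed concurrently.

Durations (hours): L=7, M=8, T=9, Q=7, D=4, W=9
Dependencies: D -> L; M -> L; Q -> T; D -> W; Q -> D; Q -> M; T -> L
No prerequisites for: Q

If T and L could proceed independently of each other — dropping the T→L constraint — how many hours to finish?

With the dependency in place, Q→T→L = 7+9+7 = 23 sets the finish at 23 hours.
Without T→L, L's earliest start moves from 16 to 15.
After: Q→M→L = 7+8+7 = 22 → 22 hours.

22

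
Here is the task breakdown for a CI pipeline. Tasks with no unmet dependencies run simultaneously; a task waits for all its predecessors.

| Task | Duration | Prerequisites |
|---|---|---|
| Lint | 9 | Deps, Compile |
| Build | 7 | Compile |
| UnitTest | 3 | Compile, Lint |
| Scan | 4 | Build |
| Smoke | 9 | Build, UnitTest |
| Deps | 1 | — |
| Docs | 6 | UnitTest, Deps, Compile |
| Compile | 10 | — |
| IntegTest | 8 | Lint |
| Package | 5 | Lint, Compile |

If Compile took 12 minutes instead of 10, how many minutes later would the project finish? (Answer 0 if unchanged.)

As given, the longest chain is Compile→Lint→UnitTest→Smoke = 10+9+3+9 = 31, so the finish is 31 minutes.
Compile lies on that path, so at 12 minutes the path becomes 33 minutes.
The critical path is still Compile→Lint→UnitTest→Smoke; finish is now 33 minutes.
Change in finish: 33 − 31 = +2 minutes.

2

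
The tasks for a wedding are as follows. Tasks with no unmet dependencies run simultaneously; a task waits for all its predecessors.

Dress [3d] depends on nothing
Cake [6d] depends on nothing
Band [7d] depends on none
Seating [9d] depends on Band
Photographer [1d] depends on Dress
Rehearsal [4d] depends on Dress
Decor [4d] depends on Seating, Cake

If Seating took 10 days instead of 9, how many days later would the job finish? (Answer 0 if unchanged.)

Critical path before the change: Band→Seating→Decor = 7+9+4 = 20 giving 20 days.
Seating is on the critical path; changing it to 10 makes that path 21 days.
No other chain overtakes it, so the finish is 21 days.
Change in finish: 21 − 20 = +1 days.

1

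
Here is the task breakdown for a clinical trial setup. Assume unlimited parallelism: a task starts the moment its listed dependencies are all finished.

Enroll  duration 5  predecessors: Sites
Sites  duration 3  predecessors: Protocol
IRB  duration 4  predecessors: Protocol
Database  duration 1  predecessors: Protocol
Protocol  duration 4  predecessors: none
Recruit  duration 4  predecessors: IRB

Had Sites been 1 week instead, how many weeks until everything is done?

12

Actual critical path: Protocol→Sites→Enroll = 4+3+5 = 12 ⇒ 12 weeks.
Sites is on the critical path; changing it to 1 makes that path 10 weeks.
The binding chain switches to Protocol→IRB→Recruit = 4+4+4 = 12; finish 12 weeks.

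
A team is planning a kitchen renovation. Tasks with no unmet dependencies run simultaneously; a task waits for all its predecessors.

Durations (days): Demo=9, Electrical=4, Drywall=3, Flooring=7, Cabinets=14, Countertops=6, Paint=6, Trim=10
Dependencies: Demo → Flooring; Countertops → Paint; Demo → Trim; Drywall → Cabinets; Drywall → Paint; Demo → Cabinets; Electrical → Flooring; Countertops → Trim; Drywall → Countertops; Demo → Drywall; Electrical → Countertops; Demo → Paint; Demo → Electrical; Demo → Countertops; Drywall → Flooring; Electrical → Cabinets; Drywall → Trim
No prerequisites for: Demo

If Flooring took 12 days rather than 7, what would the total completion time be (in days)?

29

As given, the longest chain is Demo→Electrical→Countertops→Trim = 9+4+6+10 = 29, so the finish is 29 days.
Flooring is off the critical path — its longest chain is 20 days, giving 9 of slack.
That remains the longest chain; total 29 days.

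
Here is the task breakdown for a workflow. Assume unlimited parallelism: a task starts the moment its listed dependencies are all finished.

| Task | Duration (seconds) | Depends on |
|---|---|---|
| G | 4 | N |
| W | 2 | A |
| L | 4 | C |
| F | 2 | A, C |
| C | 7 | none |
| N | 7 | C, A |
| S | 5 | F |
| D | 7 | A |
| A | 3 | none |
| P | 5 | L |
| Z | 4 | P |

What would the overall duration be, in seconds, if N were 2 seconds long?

20

Actual critical path: C→L→P→Z = 7+4+5+4 = 20 ⇒ 20 seconds.
The longest path through N is only 18 seconds, so N has float 2.
The critical path is still C→L→P→Z; finish is now 20 seconds.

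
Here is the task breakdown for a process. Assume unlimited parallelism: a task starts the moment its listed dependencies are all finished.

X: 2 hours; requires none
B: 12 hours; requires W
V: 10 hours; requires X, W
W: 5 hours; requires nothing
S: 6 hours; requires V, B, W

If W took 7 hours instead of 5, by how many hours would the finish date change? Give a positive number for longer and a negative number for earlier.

As given, the longest chain is W→B→S = 5+12+6 = 23, so the finish is 23 hours.
W lies on that path, so at 7 hours the path becomes 25 hours.
No other chain overtakes it, so the finish is 25 hours.
Change in finish: 25 − 23 = +2 hours.

2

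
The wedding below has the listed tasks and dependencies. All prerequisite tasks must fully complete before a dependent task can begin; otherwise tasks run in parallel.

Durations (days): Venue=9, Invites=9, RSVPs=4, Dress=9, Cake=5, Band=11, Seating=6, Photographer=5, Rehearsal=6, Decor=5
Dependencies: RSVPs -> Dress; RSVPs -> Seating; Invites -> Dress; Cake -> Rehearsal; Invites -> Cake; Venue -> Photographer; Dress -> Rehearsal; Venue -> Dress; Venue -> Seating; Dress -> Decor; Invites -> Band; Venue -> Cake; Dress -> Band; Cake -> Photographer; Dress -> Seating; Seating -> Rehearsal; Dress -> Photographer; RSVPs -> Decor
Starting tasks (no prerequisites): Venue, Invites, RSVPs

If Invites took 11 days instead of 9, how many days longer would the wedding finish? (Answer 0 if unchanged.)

2

As given, the longest chain is Invites→Dress→Seating→Rehearsal = 9+9+6+6 = 30, so the finish is 30 days.
Invites is on the critical path; changing it to 11 makes that path 32 days.
That remains the longest chain; total 32 days.
Change in finish: 32 − 30 = +2 days.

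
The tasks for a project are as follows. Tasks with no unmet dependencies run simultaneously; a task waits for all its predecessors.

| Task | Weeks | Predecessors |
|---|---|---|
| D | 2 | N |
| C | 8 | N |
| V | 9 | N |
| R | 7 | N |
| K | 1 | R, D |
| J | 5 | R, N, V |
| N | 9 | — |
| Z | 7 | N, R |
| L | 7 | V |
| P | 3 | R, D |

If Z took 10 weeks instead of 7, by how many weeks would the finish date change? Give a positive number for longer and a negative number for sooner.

Actual critical path: N→V→L = 9+9+7 = 25 ⇒ 25 weeks.
Z has 2 weeks of float (longest path through it is 23).
The binding chain switches to N→R→Z = 9+7+10 = 26; finish 26 weeks.
Change in finish: 26 − 25 = +1 weeks.

1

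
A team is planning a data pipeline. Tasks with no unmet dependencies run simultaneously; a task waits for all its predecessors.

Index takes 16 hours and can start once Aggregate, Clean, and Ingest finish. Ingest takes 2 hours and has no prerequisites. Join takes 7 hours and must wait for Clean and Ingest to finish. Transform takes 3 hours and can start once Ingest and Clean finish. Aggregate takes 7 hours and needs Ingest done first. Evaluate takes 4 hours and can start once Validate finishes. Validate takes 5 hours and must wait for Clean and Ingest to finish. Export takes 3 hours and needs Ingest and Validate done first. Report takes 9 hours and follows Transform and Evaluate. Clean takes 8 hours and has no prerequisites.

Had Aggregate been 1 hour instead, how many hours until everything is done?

As given, the longest chain is Clean→Validate→Evaluate→Report = 8+5+4+9 = 26, so the finish is 26 hours.
Aggregate is off the critical path — its longest chain is 25 hours, giving 1 of slack.
That remains the longest chain; total 26 hours.

26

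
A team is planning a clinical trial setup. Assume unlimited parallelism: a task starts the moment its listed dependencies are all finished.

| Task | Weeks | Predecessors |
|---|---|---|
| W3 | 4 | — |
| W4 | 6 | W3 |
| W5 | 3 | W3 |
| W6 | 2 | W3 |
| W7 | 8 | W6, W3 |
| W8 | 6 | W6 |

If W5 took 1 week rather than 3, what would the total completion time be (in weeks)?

Critical path before the change: W3→W6→W7 = 4+2+8 = 14 giving 14 weeks.
The longest path through W5 is only 7 weeks, so W5 has float 7.
The critical path is still W3→W6→W7; finish is now 14 weeks.

14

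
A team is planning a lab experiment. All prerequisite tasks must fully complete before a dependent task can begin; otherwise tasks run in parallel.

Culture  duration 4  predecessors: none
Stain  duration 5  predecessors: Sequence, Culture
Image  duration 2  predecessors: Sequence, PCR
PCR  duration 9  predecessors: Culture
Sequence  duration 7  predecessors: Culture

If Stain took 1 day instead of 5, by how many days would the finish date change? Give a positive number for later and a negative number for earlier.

-1

Actual critical path: Culture→Sequence→Stain = 4+7+5 = 16 ⇒ 16 days.
Since Stain is critical, the -4 change carries straight to that chain (now 12 days).
New critical path: Culture→PCR→Image = 4+9+2 = 15 ⇒ 15 days.
Change in finish: 15 − 16 = -1 days.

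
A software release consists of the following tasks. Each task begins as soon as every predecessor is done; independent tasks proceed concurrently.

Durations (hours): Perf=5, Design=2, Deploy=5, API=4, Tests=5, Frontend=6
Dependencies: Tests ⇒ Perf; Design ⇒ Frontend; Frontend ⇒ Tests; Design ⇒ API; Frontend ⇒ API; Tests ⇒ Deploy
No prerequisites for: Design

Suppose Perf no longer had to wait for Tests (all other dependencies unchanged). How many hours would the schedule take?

18

Before: longest chain Design→Frontend→Tests→Deploy = 2+6+5+5 = 18, finish 18.
Without Tests→Perf, Perf's earliest start moves from 13 to 0.
New critical path: Design→Frontend→Tests→Deploy = 2+6+5+5 = 18 ⇒ 18 hours.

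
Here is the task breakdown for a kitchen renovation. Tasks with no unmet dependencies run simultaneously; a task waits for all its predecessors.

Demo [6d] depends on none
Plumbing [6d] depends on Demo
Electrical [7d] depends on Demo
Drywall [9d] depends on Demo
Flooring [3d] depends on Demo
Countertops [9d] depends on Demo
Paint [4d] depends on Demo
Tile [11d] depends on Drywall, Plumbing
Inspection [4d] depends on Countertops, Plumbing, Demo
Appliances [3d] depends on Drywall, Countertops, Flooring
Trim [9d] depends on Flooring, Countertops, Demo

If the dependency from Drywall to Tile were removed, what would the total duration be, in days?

24

With the dependency in place, Demo→Drywall→Tile = 6+9+11 = 26 sets the finish at 26 days.
Without Drywall→Tile, Tile's earliest start moves from 15 to 12.
The longest chain is now Demo→Countertops→Trim = 6+9+9 = 24, so the schedule takes 24 days.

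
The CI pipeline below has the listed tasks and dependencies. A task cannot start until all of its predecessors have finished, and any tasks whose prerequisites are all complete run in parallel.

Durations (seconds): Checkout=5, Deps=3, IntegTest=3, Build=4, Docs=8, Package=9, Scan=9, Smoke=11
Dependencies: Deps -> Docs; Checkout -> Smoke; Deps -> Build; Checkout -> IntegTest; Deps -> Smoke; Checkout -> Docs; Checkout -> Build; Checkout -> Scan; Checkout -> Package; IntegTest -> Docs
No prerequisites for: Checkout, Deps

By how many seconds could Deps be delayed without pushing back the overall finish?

2

The longest chain is Checkout→IntegTest→Docs = 5+3+8 = 16; overall finish 16 seconds.
The longest chain containing Deps totals 14 seconds.
Slack of Deps = 2 − 0 = 2 seconds.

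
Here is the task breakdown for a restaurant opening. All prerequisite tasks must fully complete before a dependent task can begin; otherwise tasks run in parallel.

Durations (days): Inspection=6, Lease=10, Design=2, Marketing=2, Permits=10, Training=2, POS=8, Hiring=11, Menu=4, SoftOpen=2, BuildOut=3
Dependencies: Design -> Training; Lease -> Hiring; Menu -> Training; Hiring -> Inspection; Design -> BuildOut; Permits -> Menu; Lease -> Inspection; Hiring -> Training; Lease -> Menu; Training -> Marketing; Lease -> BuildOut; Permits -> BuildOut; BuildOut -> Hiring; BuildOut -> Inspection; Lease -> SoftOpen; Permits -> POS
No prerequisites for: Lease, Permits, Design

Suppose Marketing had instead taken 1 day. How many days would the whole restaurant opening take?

30

As given, the longest chain is Lease→BuildOut→Hiring→Inspection = 10+3+11+6 = 30, so the finish is 30 days.
Marketing has 2 days of float (longest path through it is 28).
No other chain overtakes it, so the finish is 30 days.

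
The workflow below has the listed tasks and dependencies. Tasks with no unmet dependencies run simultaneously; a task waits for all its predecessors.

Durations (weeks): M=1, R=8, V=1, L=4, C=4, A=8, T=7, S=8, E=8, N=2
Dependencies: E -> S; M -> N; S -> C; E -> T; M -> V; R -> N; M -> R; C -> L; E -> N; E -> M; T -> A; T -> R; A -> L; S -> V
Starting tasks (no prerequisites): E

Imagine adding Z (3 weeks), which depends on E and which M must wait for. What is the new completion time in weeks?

27

Originally the job takes 27 weeks.
With Z inserted, M now waits for max(E, Z).
New critical path: E→T→A→L = 8+7+8+4 = 27 ⇒ 27 weeks.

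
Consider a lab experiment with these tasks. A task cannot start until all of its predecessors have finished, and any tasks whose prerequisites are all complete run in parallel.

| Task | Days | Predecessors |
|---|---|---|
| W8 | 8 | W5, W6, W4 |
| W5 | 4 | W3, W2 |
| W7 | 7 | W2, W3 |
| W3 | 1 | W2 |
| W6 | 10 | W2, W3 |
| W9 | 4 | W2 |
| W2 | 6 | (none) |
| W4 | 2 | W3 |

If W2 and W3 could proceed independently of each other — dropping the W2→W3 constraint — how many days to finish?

Original critical path: W2→W3→W6→W8 = 6+1+10+8 = 25 ⇒ 25 days.
Without W2→W3, W3's earliest start moves from 6 to 0.
The longest chain is now W2→W6→W8 = 6+10+8 = 24, so the project takes 24 days.

24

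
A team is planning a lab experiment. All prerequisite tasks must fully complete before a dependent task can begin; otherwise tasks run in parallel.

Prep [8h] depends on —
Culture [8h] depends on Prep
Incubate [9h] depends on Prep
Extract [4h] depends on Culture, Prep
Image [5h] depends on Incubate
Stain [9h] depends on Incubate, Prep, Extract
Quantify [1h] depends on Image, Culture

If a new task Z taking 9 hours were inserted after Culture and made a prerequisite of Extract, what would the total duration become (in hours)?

Originally the plan takes 29 hours.
With Z inserted, Extract now waits for max(Culture, Prep, Z).
New critical path: Prep→Culture→Z→Extract→Stain = 8+8+9+4+9 = 38 ⇒ 38 hours.

38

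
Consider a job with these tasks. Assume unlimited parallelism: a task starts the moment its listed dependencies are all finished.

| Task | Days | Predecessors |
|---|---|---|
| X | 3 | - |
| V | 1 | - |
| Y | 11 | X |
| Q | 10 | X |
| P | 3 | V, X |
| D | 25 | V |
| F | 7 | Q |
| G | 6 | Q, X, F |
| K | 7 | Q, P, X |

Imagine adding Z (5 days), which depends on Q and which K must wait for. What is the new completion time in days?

26

Originally the plan takes 26 days.
With Z inserted, K now waits for max(Q, P, X, Z).
New critical path: X→Q→F→G = 3+10+7+6 = 26 ⇒ 26 days.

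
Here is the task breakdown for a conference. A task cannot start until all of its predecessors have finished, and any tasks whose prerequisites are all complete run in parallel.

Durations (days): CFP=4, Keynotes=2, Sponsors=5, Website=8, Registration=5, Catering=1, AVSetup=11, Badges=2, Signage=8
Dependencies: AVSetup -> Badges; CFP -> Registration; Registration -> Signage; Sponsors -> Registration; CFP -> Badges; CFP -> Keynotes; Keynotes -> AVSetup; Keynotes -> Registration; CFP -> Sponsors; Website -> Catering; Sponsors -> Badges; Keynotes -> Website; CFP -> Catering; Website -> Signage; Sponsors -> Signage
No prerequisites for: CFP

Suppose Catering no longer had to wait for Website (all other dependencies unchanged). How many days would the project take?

With the dependency in place, CFP→Keynotes→Website→Signage = 4+2+8+8 = 22 sets the finish at 22 days.
Without Website→Catering, Catering's earliest start moves from 14 to 4.
After: CFP→Keynotes→Website→Signage = 4+2+8+8 = 22 → 22 days.

22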